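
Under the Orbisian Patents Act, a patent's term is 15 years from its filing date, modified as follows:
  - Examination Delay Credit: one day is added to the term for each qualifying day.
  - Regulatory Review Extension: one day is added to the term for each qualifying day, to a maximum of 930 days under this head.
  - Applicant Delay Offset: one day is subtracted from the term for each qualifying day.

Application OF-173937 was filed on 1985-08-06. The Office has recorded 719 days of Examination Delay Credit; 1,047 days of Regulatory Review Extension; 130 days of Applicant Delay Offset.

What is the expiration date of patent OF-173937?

Base term: filing date + 15 years → 6 August 2000.
Examination Delay Credit: +719 days → 26 July 2002.
Regulatory Review Extension: 1047 days claimed exceeds the 930-day cap, so +930 days → 10 February 2005.
Applicant Delay Offset: −130 days → 3 October 2004.

2004-10-03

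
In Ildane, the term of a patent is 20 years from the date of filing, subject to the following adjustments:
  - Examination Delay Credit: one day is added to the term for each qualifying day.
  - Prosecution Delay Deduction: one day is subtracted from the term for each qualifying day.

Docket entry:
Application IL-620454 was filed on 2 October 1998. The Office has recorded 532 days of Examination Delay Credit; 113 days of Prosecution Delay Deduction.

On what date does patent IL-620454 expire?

Base term: filing date + 20 years → 2 October 2018.
Examination Delay Credit: +532 days → 17 March 2020.
Prosecution Delay Deduction: −113 days → 25 November 2019.

November 25, 2019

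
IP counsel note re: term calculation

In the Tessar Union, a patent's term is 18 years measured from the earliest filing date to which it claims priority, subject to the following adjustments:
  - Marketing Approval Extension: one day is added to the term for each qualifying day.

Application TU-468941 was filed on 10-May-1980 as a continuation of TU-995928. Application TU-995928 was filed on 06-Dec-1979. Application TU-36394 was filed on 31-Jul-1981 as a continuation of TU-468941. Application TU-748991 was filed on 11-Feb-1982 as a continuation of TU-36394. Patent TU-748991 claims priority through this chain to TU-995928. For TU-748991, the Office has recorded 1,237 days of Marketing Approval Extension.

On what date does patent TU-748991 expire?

2001-04-26

Earliest priority filing: 6 December 1979.
Base term: 6 December 1979 + 18 years → 6 December 1997.
Marketing Approval Extension: +1237 days → 26 April 2001.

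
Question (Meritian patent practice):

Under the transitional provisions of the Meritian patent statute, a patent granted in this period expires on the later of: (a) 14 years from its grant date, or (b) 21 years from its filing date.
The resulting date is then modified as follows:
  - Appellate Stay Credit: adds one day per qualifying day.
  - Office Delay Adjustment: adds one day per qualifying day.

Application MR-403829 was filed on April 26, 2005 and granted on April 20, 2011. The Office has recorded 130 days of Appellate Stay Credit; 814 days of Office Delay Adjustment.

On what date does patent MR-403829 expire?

(a) grant + 14 years → 20 April 2025.
(b) filing + 21 years → 26 April 2026.
Later of the two: 26 April 2026.
Appellate Stay Credit: +130 days → 3 September 2026.
Office Delay Adjustment: +814 days → 25 November 2028.

November 25, 2028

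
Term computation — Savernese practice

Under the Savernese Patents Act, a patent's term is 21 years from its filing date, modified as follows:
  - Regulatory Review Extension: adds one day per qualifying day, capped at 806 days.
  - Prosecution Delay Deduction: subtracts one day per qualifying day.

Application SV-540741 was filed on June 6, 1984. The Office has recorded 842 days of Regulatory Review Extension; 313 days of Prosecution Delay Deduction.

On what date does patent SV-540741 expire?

Base term: filing date + 21 years → 6 June 2005.
Regulatory Review Extension: 842 days claimed exceeds the 806-day cap, so +806 days → 21 August 2007.
Prosecution Delay Deduction: −313 days → 12 October 2006.

2006-10-12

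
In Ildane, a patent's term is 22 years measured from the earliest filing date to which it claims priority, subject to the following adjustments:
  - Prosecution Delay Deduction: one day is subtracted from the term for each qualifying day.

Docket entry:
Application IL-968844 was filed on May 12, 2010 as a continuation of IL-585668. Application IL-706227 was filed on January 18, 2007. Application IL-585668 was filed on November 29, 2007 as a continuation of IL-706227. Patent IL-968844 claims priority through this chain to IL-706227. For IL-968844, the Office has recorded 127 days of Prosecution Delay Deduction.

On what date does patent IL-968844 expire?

September 13, 2028

Earliest priority filing: 18 January 2007.
Base term: 18 January 2007 + 22 years → 18 January 2029.
Prosecution Delay Deduction: −127 days → 13 September 2028.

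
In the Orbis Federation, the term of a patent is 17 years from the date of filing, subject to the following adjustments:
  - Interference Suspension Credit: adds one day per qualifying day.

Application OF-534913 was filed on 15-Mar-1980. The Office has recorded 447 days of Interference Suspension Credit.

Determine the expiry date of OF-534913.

1998-06-05

Base term: filing date + 17 years → 15 March 1997.
Interference Suspension Credit: +447 days → 5 June 1998.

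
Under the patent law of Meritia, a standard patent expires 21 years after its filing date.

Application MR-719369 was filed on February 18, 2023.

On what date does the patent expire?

Filing date + 21 years → 18 February 2044.

2044-02-18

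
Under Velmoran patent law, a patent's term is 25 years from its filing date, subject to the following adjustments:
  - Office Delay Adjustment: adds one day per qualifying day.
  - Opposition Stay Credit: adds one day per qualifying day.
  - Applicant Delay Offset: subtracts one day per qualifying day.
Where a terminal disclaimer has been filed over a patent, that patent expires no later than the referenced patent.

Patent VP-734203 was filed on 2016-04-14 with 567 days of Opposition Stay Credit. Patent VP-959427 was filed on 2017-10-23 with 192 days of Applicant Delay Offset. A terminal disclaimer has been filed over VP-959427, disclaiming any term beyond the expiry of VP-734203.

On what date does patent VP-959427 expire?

2042-04-14

Natural term of VP-959427:
  Base: filing + 25 years → 23 October 2042.
  Applicant Delay Offset: −192 days → 14 April 2042.
Expiry of referenced patent VP-734203:
  Base: filing + 25 years → 14 April 2041.
  Opposition Stay Credit: +567 days → 2 November 2042.
Terminal disclaimer: VP-959427 expires on the earlier of 14 April 2042 and 2 November 2042.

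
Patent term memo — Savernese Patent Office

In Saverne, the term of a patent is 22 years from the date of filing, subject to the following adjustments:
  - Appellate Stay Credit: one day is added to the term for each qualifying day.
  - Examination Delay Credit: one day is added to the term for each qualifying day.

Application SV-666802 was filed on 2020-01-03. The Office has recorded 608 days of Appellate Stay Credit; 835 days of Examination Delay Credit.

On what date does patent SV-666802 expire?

Base term: filing date + 22 years → 3 January 2042.
Appellate Stay Credit: +608 days → 3 September 2043.
Examination Delay Credit: +835 days → 16 December 2045.

December 16, 2045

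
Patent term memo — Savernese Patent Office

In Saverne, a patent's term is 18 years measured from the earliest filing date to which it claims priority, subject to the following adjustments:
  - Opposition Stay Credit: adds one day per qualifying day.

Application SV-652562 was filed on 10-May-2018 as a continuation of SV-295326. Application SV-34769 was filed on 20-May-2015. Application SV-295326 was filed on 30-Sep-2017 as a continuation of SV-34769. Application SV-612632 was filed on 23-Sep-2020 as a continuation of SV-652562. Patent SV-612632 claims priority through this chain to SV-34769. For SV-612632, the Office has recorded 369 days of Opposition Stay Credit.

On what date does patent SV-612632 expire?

Earliest priority filing: 20 May 2015.
Base term: 20 May 2015 + 18 years → 20 May 2033.
Opposition Stay Credit: +369 days → 24 May 2034.

2034-05-24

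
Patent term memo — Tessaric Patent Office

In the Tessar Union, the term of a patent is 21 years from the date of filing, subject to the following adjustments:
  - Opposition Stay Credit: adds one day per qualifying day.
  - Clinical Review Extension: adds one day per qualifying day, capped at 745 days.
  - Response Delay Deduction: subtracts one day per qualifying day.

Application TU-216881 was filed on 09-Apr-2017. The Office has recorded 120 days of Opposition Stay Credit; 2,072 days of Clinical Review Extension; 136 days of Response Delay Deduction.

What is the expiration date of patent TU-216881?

2040-04-07

Base term: filing date + 21 years → 9 April 2038.
Opposition Stay Credit: +120 days → 7 August 2038.
Clinical Review Extension: 2072 days claimed exceeds the 745-day cap, so +745 days → 21 August 2040.
Response Delay Deduction: −136 days → 7 April 2040.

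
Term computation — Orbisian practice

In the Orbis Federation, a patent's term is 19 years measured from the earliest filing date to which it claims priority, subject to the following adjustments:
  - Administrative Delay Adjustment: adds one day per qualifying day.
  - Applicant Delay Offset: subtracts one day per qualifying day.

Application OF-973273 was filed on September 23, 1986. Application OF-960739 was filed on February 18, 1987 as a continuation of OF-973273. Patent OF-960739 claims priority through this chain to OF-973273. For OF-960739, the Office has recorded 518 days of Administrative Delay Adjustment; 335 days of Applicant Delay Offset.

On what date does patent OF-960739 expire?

2006-03-25

Earliest priority filing: 23 September 1986.
Base term: 23 September 1986 + 19 years → 23 September 2005.
Administrative Delay Adjustment: +518 days → 23 February 2007.
Applicant Delay Offset: −335 days → 25 March 2006.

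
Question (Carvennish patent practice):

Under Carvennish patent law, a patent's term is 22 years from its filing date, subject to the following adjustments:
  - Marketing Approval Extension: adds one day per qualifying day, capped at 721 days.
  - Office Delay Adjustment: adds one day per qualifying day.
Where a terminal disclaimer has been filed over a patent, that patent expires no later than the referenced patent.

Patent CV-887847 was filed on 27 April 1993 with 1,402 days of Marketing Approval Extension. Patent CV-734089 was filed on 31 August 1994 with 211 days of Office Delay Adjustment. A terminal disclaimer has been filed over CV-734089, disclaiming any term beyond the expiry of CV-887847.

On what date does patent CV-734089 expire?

March 30, 2017

Natural term of CV-734089:
  Base: filing + 22 years → 31 August 2016.
  Office Delay Adjustment: +211 days → 30 March 2017.
Expiry of referenced patent CV-887847:
  Base: filing + 22 years → 27 April 2015.
  Marketing Approval Extension: 1402 days claimed exceeds the 721-day cap, so +721 days → 17 April 2017.
Terminal disclaimer: CV-734089 expires on the earlier of 30 March 2017 and 17 April 2017.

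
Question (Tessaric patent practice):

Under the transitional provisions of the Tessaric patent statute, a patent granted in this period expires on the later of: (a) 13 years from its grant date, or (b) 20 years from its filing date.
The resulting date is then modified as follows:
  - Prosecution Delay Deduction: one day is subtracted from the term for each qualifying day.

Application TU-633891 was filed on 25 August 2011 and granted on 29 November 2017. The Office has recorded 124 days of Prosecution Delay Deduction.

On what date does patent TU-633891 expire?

(a) grant + 13 years → 29 November 2030.
(b) filing + 20 years → 25 August 2031.
Later of the two: 25 August 2031.
Prosecution Delay Deduction: −124 days → 23 April 2031.

April 23, 2031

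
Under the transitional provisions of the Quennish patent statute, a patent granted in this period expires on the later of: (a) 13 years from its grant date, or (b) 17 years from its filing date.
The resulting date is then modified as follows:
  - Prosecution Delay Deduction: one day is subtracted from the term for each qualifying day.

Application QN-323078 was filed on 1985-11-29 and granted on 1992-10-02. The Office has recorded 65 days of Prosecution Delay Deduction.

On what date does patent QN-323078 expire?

2005-07-29

(a) grant + 13 years → 2 October 2005.
(b) filing + 17 years → 29 November 2002.
Later of the two: 2 October 2005.
Prosecution Delay Deduction: −65 days → 29 July 2005.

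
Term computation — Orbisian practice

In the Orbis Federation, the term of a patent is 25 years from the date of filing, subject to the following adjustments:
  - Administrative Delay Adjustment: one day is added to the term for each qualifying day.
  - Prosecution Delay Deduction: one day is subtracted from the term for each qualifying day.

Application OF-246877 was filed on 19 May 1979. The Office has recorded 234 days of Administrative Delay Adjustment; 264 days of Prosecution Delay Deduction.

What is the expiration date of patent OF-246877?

Base term: filing date + 25 years → 19 May 2004.
Administrative Delay Adjustment: +234 days → 8 January 2005.
Prosecution Delay Deduction: −264 days → 19 April 2004.

2004-04-19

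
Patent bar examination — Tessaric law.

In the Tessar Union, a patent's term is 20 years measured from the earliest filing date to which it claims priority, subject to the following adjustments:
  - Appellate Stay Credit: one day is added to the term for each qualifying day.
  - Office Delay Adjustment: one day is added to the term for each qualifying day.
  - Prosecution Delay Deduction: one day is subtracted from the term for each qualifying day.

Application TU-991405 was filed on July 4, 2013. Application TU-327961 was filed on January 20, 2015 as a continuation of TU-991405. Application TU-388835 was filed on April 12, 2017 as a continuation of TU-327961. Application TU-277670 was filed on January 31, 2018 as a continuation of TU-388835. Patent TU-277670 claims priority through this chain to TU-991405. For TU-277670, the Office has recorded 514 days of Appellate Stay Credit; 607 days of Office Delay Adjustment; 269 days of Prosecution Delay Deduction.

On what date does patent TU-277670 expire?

2035-11-03

Earliest priority filing: 4 July 2013.
Base term: 4 July 2013 + 20 years → 4 July 2033.
Appellate Stay Credit: +514 days → 30 November 2034.
Office Delay Adjustment: +607 days → 29 July 2036.
Prosecution Delay Deduction: −269 days → 3 November 2035.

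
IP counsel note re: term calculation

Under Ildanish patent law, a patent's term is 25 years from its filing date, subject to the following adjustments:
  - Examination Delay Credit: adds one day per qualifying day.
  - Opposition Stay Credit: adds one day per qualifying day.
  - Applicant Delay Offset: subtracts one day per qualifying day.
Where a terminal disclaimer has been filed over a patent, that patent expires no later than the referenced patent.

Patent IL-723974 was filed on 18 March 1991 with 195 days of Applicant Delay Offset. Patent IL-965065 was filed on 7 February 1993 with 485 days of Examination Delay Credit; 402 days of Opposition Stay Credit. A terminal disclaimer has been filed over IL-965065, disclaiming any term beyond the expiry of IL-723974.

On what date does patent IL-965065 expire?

2015-09-05

Natural term of IL-965065:
  Base: filing + 25 years → 7 February 2018.
  Examination Delay Credit: +485 days → 7 June 2019.
  Opposition Stay Credit: +402 days → 13 July 2020.
Expiry of referenced patent IL-723974:
  Base: filing + 25 years → 18 March 2016.
  Applicant Delay Offset: −195 days → 5 September 2015.
Terminal disclaimer: IL-965065 expires on the earlier of 13 July 2020 and 5 September 2015.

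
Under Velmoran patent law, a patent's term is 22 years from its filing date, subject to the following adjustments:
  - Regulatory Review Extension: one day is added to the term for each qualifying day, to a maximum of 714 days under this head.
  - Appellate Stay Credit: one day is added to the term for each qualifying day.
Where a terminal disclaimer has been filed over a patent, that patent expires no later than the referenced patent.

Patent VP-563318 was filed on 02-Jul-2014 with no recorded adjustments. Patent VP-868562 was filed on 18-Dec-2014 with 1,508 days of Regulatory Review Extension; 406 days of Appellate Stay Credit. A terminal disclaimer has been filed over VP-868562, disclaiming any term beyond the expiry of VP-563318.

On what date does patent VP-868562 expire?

2036-07-02

Natural term of VP-868562:
  Base: filing + 22 years → 18 December 2036.
  Regulatory Review Extension: 1508 days claimed exceeds the 714-day cap, so +714 days → 2 December 2038.
  Appellate Stay Credit: +406 days → 12 January 2040.
Expiry of referenced patent VP-563318:
  Base: filing + 22 years → 2 July 2036.
Terminal disclaimer: VP-868562 expires on the earlier of 12 January 2040 and 2 July 2036.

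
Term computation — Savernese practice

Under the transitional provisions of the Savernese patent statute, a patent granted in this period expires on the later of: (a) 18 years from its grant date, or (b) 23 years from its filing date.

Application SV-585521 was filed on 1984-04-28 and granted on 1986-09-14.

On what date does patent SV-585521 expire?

April 28, 2007

(a) grant + 18 years → 14 September 2004.
(b) filing + 23 years → 28 April 2007.
Later of the two: 28 April 2007.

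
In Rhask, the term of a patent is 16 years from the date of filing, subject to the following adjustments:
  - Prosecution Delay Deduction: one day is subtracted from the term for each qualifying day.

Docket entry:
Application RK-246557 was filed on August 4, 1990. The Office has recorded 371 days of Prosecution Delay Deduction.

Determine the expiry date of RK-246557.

July 29, 2005

Base term: filing date + 16 years → 4 August 2006.
Prosecution Delay Deduction: −371 days → 29 July 2005.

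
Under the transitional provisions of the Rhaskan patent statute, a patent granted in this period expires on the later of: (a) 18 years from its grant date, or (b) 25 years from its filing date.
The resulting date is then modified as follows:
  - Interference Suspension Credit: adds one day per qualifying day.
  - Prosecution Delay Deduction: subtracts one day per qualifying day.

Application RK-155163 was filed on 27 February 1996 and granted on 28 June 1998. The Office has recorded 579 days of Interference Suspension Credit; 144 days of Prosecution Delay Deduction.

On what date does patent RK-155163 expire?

(a) grant + 18 years → 28 June 2016.
(b) filing + 25 years → 27 February 2021.
Later of the two: 27 February 2021.
Interference Suspension Credit: +579 days → 29 September 2022.
Prosecution Delay Deduction: −144 days → 8 May 2022.

2022-05-08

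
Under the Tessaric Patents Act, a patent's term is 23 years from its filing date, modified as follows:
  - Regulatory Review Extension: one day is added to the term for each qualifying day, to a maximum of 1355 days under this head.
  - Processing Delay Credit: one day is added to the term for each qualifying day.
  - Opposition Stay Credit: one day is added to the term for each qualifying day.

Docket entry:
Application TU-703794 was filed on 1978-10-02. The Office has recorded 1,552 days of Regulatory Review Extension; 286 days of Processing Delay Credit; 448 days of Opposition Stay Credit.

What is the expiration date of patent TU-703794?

Base term: filing date + 23 years → 2 October 2001.
Regulatory Review Extension: 1552 days claimed exceeds the 1355-day cap, so +1355 days → 18 June 2005.
Processing Delay Credit: +286 days → 31 March 2006.
Opposition Stay Credit: +448 days → 22 June 2007.

2007-06-22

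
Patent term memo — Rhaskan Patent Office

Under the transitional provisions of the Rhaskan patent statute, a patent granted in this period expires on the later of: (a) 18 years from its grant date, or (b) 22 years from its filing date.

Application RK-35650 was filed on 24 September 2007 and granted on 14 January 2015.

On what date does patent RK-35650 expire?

(a) grant + 18 years → 14 January 2033.
(b) filing + 22 years → 24 September 2029.
Later of the two: 14 January 2033.

January 14, 2033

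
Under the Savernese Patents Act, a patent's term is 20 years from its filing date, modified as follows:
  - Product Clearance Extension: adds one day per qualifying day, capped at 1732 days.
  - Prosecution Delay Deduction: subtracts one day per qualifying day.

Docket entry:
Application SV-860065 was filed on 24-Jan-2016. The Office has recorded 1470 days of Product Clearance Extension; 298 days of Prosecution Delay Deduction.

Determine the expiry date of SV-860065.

April 10, 2039

Base term: filing date + 20 years → 24 January 2036.
Product Clearance Extension: 1470 days (within the 1732-day cap) → +1470 days → 2 February 2040.
Prosecution Delay Deduction: −298 days → 10 April 2039.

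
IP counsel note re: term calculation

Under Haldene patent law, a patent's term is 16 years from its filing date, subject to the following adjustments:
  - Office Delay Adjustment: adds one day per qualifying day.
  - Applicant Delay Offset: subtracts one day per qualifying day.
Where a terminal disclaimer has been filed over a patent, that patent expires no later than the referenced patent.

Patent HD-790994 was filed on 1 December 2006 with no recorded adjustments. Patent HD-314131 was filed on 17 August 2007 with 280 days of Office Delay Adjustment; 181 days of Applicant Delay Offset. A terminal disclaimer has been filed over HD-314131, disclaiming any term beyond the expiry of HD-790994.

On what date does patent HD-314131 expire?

December 1, 2022

Natural term of HD-314131:
  Base: filing + 16 years → 17 August 2023.
  Office Delay Adjustment: +280 days → 23 May 2024.
  Applicant Delay Offset: −181 days → 24 November 2023.
Expiry of referenced patent HD-790994:
  Base: filing + 16 years → 1 December 2022.
Terminal disclaimer: HD-314131 expires on the earlier of 24 November 2023 and 1 December 2022.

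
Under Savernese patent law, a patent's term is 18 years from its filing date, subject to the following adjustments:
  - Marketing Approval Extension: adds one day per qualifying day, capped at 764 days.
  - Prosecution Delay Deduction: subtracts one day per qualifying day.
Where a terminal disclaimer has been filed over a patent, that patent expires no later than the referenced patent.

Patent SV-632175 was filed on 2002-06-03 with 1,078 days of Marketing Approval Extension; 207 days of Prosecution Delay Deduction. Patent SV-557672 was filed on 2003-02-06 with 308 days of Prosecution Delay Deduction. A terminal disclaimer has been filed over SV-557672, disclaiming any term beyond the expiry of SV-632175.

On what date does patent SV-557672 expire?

Natural term of SV-557672:
  Base: filing + 18 years → 6 February 2021.
  Prosecution Delay Deduction: −308 days → 4 April 2020.
Expiry of referenced patent SV-632175:
  Base: filing + 18 years → 3 June 2020.
  Marketing Approval Extension: 1078 days claimed exceeds the 764-day cap, so +764 days → 7 July 2022.
  Prosecution Delay Deduction: −207 days → 12 December 2021.
Terminal disclaimer: SV-557672 expires on the earlier of 4 April 2020 and 12 December 2021.

April 4, 2020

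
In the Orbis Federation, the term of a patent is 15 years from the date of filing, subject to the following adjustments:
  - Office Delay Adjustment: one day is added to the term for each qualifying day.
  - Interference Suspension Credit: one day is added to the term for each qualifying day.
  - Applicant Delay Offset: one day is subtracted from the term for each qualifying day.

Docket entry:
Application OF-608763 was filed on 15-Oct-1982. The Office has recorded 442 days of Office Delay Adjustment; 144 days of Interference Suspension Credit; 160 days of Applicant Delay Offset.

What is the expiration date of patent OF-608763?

Base term: filing date + 15 years → 15 October 1997.
Office Delay Adjustment: +442 days → 31 December 1998.
Interference Suspension Credit: +144 days → 24 May 1999.
Applicant Delay Offset: −160 days → 15 December 1998.

1998-12-15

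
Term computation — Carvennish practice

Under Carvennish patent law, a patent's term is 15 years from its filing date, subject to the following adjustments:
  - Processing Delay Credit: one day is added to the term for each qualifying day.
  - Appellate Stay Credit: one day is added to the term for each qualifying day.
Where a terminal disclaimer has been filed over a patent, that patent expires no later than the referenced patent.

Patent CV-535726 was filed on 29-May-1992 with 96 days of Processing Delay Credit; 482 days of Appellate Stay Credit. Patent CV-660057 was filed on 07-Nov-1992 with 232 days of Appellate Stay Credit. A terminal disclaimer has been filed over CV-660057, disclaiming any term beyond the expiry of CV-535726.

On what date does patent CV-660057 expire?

Natural term of CV-660057:
  Base: filing + 15 years → 7 November 2007.
  Appellate Stay Credit: +232 days → 26 June 2008.
Expiry of referenced patent CV-535726:
  Base: filing + 15 years → 29 May 2007.
  Processing Delay Credit: +96 days → 2 September 2007.
  Appellate Stay Credit: +482 days → 27 December 2008.
Terminal disclaimer: CV-660057 expires on the earlier of 26 June 2008 and 27 December 2008.

2008-06-26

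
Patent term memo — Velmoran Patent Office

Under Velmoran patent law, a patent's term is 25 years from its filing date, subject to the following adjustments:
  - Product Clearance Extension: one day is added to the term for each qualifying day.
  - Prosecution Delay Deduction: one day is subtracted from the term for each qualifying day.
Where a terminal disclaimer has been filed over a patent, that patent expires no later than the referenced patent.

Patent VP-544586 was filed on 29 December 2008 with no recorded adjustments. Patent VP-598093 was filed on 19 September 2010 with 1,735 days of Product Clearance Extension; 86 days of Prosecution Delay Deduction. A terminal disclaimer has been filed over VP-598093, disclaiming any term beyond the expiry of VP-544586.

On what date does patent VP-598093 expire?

Natural term of VP-598093:
  Base: filing + 25 years → 19 September 2035.
  Product Clearance Extension: +1735 days → 19 June 2040.
  Prosecution Delay Deduction: −86 days → 25 March 2040.
Expiry of referenced patent VP-544586:
  Base: filing + 25 years → 29 December 2033.
Terminal disclaimer: VP-598093 expires on the earlier of 25 March 2040 and 29 December 2033.

2033-12-29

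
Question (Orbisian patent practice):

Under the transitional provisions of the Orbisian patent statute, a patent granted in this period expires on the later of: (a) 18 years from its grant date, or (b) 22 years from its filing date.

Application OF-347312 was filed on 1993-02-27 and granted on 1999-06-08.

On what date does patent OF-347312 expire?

(a) grant + 18 years → 8 June 2017.
(b) filing + 22 years → 27 February 2015.
Later of the two: 8 June 2017.

June 8, 2017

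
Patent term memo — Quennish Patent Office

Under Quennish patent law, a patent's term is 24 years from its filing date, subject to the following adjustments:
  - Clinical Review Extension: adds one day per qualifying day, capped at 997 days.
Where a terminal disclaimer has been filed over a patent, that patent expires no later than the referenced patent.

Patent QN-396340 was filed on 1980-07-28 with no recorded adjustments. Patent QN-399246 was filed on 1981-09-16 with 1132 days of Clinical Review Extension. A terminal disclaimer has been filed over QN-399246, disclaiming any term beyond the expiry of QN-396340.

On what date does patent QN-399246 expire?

2004-07-28

Natural term of QN-399246:
  Base: filing + 24 years → 16 September 2005.
  Clinical Review Extension: 1132 days claimed exceeds the 997-day cap, so +997 days → 9 June 2008.
Expiry of referenced patent QN-396340:
  Base: filing + 24 years → 28 July 2004.
Terminal disclaimer: QN-399246 expires on the earlier of 9 June 2008 and 28 July 2004.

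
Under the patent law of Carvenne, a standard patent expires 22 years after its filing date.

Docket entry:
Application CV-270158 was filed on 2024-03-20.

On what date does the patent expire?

March 20, 2046

Filing date + 22 years → 20 March 2046.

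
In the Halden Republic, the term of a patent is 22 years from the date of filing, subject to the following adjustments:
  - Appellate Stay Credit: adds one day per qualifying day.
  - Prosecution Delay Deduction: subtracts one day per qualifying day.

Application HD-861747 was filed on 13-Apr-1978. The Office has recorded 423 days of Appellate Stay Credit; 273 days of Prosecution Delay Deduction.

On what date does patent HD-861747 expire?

Base term: filing date + 22 years → 13 April 2000.
Appellate Stay Credit: +423 days → 10 June 2001.
Prosecution Delay Deduction: −273 days → 10 September 2000.

September 10, 2000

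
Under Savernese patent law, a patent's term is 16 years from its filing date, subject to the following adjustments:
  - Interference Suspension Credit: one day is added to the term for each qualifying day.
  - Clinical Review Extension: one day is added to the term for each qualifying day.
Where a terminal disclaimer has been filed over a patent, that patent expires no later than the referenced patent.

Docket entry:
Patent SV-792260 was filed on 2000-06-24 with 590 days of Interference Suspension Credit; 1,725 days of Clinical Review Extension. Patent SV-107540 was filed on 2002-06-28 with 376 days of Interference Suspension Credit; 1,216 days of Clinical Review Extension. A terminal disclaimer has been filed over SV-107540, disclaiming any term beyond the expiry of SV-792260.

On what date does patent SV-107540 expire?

October 26, 2022

Natural term of SV-107540:
  Base: filing + 16 years → 28 June 2018.
  Interference Suspension Credit: +376 days → 9 July 2019.
  Clinical Review Extension: +1216 days → 6 November 2022.
Expiry of referenced patent SV-792260:
  Base: filing + 16 years → 24 June 2016.
  Interference Suspension Credit: +590 days → 4 February 2018.
  Clinical Review Extension: +1725 days → 26 October 2022.
Terminal disclaimer: SV-107540 expires on the earlier of 6 November 2022 and 26 October 2022.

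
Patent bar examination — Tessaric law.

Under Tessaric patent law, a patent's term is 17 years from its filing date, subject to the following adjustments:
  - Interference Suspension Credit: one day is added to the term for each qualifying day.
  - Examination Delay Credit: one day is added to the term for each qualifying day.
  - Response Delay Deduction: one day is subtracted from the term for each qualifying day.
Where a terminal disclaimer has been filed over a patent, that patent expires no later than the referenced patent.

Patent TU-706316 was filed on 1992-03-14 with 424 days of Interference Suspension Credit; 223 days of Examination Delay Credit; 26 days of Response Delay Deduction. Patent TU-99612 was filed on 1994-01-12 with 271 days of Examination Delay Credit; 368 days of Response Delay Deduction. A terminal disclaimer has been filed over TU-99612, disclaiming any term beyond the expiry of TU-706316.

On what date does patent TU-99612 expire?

October 7, 2010

Natural term of TU-99612:
  Base: filing + 17 years → 12 January 2011.
  Examination Delay Credit: +271 days → 10 October 2011.
  Response Delay Deduction: −368 days → 7 October 2010.
Expiry of referenced patent TU-706316:
  Base: filing + 17 years → 14 March 2009.
  Interference Suspension Credit: +424 days → 12 May 2010.
  Examination Delay Credit: +223 days → 21 December 2010.
  Response Delay Deduction: −26 days → 25 November 2010.
Terminal disclaimer: TU-99612 expires on the earlier of 7 October 2010 and 25 November 2010.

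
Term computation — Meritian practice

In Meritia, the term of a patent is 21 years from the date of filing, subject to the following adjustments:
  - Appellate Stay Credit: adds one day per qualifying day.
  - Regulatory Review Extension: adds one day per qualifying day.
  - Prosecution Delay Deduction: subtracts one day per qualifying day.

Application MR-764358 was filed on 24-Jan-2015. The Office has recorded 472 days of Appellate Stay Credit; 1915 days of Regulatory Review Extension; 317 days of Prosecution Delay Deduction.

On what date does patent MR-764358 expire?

Base term: filing date + 21 years → 24 January 2036.
Appellate Stay Credit: +472 days → 10 May 2037.
Regulatory Review Extension: +1915 days → 7 August 2042.
Prosecution Delay Deduction: −317 days → 24 September 2041.

2041-09-24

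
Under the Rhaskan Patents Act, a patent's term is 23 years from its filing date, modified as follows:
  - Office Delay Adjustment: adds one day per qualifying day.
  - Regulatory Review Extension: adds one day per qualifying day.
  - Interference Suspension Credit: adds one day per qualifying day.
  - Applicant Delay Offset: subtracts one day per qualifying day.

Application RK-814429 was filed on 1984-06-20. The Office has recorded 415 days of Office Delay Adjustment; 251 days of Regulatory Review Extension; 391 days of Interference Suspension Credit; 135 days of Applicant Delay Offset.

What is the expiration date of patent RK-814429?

Base term: filing date + 23 years → 20 June 2007.
Office Delay Adjustment: +415 days → 8 August 2008.
Regulatory Review Extension: +251 days → 16 April 2009.
Interference Suspension Credit: +391 days → 12 May 2010.
Applicant Delay Offset: −135 days → 28 December 2009.

December 28, 2009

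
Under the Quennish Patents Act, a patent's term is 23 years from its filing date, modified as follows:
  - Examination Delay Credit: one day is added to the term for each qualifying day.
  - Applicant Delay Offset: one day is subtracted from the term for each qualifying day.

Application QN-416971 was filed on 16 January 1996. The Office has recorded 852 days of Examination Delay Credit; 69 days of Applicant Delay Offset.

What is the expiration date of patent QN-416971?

March 9, 2021

Base term: filing date + 23 years → 16 January 2019.
Examination Delay Credit: +852 days → 17 May 2021.
Applicant Delay Offset: −69 days → 9 March 2021.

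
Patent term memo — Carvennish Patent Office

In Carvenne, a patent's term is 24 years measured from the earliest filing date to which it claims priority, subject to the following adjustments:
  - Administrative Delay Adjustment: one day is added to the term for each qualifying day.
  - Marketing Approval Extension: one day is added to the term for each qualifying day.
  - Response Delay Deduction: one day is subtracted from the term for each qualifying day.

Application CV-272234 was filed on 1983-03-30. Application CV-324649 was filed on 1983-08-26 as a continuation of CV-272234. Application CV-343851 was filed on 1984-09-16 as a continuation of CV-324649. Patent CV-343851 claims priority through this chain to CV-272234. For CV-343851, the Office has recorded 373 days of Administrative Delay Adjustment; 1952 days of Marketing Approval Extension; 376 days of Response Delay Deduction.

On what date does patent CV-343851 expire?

July 30, 2012

Earliest priority filing: 30 March 1983.
Base term: 30 March 1983 + 24 years → 30 March 2007.
Administrative Delay Adjustment: +373 days → 6 April 2008.
Marketing Approval Extension: +1952 days → 10 August 2013.
Response Delay Deduction: −376 days → 30 July 2012.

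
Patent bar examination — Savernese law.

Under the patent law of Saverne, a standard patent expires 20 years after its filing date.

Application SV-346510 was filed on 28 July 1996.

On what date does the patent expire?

Filing date + 20 years → 28 July 2016.

2016-07-28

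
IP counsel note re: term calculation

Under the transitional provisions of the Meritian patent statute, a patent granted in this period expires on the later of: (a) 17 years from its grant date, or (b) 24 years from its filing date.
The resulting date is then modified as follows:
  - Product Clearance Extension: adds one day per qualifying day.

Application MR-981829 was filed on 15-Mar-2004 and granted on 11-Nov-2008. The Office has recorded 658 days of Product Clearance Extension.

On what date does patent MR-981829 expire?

January 2, 2030

(a) grant + 17 years → 11 November 2025.
(b) filing + 24 years → 15 March 2028.
Later of the two: 15 March 2028.
Product Clearance Extension: +658 days → 2 January 2030.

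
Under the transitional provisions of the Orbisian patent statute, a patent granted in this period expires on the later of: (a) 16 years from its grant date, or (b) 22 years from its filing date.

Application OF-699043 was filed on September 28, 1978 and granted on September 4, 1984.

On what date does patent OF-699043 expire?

(a) grant + 16 years → 4 September 2000.
(b) filing + 22 years → 28 September 2000.
Later of the two: 28 September 2000.

2000-09-28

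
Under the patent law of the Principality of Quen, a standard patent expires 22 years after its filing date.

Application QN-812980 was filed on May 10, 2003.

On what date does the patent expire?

Filing date + 22 years → 10 May 2025.

2025-05-10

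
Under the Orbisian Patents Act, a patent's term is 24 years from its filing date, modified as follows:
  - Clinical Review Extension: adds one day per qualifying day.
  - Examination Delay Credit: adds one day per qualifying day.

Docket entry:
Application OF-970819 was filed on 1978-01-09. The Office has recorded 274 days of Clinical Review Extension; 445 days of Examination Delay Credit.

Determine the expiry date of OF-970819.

Base term: filing date + 24 years → 9 January 2002.
Clinical Review Extension: +274 days → 10 October 2002.
Examination Delay Credit: +445 days → 29 December 2003.

December 29, 2003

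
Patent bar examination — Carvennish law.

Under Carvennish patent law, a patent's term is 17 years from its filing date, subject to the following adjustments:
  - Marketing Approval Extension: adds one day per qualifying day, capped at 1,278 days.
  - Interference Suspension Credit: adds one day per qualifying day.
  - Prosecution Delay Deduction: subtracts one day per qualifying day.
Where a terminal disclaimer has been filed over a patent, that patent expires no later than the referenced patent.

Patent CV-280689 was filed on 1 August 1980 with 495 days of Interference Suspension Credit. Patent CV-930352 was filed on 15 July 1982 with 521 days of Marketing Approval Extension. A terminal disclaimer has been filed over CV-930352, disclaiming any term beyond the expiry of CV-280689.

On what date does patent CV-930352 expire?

Natural term of CV-930352:
  Base: filing + 17 years → 15 July 1999.
  Marketing Approval Extension: 521 days (within the 1278-day cap) → +521 days → 17 December 2000.
Expiry of referenced patent CV-280689:
  Base: filing + 17 years → 1 August 1997.
  Interference Suspension Credit: +495 days → 9 December 1998.
Terminal disclaimer: CV-930352 expires on the earlier of 17 December 2000 and 9 December 1998.

1998-12-09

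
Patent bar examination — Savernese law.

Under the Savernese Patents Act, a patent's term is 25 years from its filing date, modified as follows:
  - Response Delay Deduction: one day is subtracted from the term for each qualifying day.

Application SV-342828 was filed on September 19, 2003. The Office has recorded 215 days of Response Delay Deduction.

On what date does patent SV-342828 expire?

2028-02-17

Base term: filing date + 25 years → 19 September 2028.
Response Delay Deduction: −215 days → 17 February 2028.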